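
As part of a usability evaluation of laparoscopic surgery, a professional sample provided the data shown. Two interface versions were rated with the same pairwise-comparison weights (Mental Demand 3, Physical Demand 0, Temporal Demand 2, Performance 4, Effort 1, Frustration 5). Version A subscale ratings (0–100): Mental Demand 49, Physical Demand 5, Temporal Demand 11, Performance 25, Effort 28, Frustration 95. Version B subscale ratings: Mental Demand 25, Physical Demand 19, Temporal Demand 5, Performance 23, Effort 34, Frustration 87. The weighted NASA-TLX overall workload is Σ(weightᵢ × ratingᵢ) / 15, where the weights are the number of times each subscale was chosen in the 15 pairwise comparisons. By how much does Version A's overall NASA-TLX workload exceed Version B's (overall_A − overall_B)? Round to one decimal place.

8.4

Version A weighted sum = 3·49 + 0·5 + 2·11 + 4·25 + 1·28 + 5·95 = 147 + 0 + 22 + 100 + 28 + 475 = 772; overall_A = 772/15 = 51.4667.
Version B weighted sum = 3·25 + 0·19 + 2·5 + 4·23 + 1·34 + 5·87 = 75 + 0 + 10 + 92 + 34 + 435 = 646; overall_B = 646/15 = 43.0667.
Difference = 51.4667 − 43.0667 = 8.4000 ≈ 8.4.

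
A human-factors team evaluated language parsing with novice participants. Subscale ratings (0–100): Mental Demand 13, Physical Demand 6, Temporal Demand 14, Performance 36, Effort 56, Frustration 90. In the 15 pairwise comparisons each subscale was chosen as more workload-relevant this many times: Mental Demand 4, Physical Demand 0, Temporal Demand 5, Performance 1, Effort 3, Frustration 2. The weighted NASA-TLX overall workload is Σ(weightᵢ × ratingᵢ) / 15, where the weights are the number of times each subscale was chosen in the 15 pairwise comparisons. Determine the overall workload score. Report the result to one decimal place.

33.7

The tallies are the weights (they sum to 15).
Weighted sum = 4·13 + 0·6 + 5·14 + 1·36 + 3·56 + 2·90
            = 52 + 0 + 70 + 36 + 168 + 180 = 506.
Overall workload = 506 / 15 = 33.7333 ≈ 33.7.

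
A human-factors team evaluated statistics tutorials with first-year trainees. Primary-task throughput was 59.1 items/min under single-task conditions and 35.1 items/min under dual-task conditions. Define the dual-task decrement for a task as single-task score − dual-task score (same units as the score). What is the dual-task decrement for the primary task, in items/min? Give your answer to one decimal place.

Decrement = 59.1 − 35.1 = 24.0000 items/min ≈ 24.0 items/min.

24.0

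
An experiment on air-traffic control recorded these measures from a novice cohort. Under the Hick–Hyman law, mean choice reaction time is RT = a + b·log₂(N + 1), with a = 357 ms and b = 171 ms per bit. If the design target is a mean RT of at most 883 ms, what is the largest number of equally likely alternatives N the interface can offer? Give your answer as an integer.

7

Set 357 + 171·log₂(N + 1) ≤ 883.
log₂(N + 1) ≤ (883 − 357) / 171 = 3.0760.
N + 1 ≤ 2^3.0760 = 8.4327.
N ≤ 7.4327, so the largest integer N is 7.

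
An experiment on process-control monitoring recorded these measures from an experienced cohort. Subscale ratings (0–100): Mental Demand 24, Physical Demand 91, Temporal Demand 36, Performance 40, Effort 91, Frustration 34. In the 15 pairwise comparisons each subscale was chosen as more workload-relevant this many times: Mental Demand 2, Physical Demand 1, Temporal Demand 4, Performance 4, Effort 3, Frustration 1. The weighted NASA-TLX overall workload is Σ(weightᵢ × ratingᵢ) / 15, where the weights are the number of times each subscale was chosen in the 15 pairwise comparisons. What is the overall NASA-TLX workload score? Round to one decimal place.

50.0

The tallies are the weights (they sum to 15).
Weighted sum = 2·24 + 1·91 + 4·36 + 4·40 + 3·91 + 1·34
            = 48 + 91 + 144 + 160 + 273 + 34 = 750.
Overall workload = 750 / 15 = 50.0000 ≈ 50.0.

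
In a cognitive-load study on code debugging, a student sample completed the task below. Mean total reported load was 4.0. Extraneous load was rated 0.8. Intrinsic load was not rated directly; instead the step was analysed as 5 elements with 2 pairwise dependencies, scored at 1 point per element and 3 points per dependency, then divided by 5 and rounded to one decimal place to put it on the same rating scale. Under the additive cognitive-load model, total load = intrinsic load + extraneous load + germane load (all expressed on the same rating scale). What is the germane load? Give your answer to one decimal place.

Intrinsic (element-interactivity): (5 × 1 + 2 × 3) / 5 = 11 / 5 = 2.2000 → 2.2.
germane load = total − intrinsic − extraneous
             = 4.0 − 2.2 − 0.8 = 1.0.

1.0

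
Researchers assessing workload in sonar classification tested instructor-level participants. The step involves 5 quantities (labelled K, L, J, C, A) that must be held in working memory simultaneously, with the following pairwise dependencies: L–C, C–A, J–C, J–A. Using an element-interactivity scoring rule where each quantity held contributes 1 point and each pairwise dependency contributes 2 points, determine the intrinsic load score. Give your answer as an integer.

13

Count of quantities held simultaneously: 5.
Count of pairwise dependencies listed: 4.
Element contribution: 5 × 1 = 5.
Interaction contribution: 4 × 2 = 8.
Intrinsic load = 5 + 8 = 13.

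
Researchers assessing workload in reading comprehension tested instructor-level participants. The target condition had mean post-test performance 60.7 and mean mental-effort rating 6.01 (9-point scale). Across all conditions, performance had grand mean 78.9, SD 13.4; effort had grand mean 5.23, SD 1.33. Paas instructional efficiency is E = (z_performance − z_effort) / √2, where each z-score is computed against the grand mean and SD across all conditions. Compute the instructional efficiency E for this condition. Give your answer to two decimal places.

z_performance = (60.7 − 78.9) / 13.4 = -18.2000 / 13.4 = -1.3582.
z_effort = (6.01 − 5.23) / 1.33 = 0.7800 / 1.33 = 0.5865.
z_P − z_E = -1.3582 − 0.5865 = -1.9447.
E = -1.9447 / √2 = -1.9447 / 1.41421 = -1.3751 ≈ -1.38.

-1.38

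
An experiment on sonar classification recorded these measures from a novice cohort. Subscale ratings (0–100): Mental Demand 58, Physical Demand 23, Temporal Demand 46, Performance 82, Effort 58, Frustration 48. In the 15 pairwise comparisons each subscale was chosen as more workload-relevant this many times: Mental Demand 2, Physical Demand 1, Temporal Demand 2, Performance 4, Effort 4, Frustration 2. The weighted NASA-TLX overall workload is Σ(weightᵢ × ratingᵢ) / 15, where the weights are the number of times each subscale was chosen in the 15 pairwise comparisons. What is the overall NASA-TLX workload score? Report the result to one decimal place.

The tallies are the weights (they sum to 15).
Weighted sum = 2·58 + 1·23 + 2·46 + 4·82 + 4·58 + 2·48
            = 116 + 23 + 92 + 328 + 232 + 96 = 887.
Overall workload = 887 / 15 = 59.1333 ≈ 59.1.

59.1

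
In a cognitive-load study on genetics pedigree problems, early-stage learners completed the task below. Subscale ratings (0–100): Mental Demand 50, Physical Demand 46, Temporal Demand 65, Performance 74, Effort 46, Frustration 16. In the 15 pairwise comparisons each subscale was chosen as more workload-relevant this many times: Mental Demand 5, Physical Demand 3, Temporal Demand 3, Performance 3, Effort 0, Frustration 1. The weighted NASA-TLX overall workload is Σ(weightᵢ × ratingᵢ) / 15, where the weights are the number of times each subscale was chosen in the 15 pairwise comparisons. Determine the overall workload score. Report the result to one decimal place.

54.7

The tallies are the weights (they sum to 15).
Weighted sum = 5·50 + 3·46 + 3·65 + 3·74 + 0·46 + 1·16
            = 250 + 138 + 195 + 222 + 0 + 16 = 821.
Overall workload = 821 / 15 = 54.7333 ≈ 54.7.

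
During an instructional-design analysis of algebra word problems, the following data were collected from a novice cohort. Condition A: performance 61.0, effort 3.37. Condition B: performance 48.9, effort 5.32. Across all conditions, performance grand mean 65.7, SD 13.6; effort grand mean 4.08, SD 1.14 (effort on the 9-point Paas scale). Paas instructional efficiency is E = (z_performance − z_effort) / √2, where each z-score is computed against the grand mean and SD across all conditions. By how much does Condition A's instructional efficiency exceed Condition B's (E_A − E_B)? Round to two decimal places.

1.84

Condition A: z_P = (61.0 − 65.7)/13.6 = -0.3456; z_E = (3.37 − 4.08)/1.14 = -0.6228; E_A = (-0.3456 − (-0.6228))/√2 = 0.1960.
Condition B: z_P = (48.9 − 65.7)/13.6 = -1.2353; z_E = (5.32 − 4.08)/1.14 = 1.0877; E_B = (-1.2353 − 1.0877)/√2 = -1.6426.
E_A − E_B = 0.1960 − (-1.6426) = 1.8386 ≈ 1.84.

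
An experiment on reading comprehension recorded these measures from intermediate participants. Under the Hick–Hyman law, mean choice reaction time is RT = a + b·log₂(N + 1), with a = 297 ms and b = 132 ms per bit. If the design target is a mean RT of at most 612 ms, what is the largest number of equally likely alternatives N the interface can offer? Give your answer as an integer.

4

Set 297 + 132·log₂(N + 1) ≤ 612.
log₂(N + 1) ≤ (612 − 297) / 132 = 2.3864.
N + 1 ≤ 2^2.3864 = 5.2285.
N ≤ 4.2285, so the largest integer N is 4.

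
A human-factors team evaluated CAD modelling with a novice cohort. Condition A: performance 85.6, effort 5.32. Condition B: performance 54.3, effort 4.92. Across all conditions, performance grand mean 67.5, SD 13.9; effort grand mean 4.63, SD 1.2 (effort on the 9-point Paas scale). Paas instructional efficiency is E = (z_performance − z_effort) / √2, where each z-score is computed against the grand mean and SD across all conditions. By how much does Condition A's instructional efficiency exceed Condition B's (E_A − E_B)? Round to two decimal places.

Condition A: z_P = (85.6 − 67.5)/13.9 = 1.3022; z_E = (5.32 − 4.63)/1.2 = 0.5750; E_A = (1.3022 − 0.5750)/√2 = 0.5142.
Condition B: z_P = (54.3 − 67.5)/13.9 = -0.9496; z_E = (4.92 − 4.63)/1.2 = 0.2417; E_B = (-0.9496 − 0.2417)/√2 = -0.8424.
E_A − E_B = 0.5142 − (-0.8424) = 1.3566 ≈ 1.36.

1.36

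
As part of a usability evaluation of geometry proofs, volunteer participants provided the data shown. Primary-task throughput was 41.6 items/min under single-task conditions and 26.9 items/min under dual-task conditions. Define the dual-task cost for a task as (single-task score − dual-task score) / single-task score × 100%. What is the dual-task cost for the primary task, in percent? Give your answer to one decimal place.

Cost = (41.6 − 26.9) / 41.6 × 100%
     = 14.7000 / 41.6 × 100% = 35.3365%.
≈ 35.3%.

35.3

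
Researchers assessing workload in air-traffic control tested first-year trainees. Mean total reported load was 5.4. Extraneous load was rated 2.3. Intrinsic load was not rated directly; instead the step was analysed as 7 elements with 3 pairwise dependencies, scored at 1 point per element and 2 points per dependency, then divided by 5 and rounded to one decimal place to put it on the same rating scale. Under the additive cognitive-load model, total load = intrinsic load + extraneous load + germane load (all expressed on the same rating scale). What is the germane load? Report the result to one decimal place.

0.5

Intrinsic (element-interactivity): (7 × 1 + 3 × 2) / 5 = 13 / 5 = 2.6000 → 2.6.
germane load = total − intrinsic − extraneous
             = 5.4 − 2.6 − 2.3 = 0.5.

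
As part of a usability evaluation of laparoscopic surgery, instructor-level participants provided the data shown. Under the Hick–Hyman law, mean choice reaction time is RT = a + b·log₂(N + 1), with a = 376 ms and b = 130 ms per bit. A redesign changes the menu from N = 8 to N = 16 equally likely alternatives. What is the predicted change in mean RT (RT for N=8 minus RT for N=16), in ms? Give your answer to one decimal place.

RT(8) = 376 + 130·log₂(9) = 376 + 130·3.1699 = 788.0870 ms.
RT(16) = 376 + 130·log₂(17) = 376 + 130·4.0875 = 907.3750 ms.
Difference = 788.0870 − 907.3750 = -119.2880 ≈ -119.3 ms.

-119.3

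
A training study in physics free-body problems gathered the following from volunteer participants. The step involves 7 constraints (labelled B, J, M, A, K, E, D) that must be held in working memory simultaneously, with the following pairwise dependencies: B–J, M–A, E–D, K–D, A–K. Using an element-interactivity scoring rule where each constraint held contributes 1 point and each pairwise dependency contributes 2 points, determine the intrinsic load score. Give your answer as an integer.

Count of constraints held simultaneously: 7.
Count of pairwise dependencies listed: 5.
Element contribution: 7 × 1 = 7.
Interaction contribution: 5 × 2 = 10.
Intrinsic load = 7 + 10 = 17.

17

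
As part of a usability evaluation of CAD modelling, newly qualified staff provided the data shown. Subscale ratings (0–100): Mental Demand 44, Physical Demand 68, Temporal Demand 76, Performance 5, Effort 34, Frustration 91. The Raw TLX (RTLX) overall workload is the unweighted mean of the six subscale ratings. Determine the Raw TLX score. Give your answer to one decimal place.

53.0

Sum of ratings = 44 + 68 + 76 + 5 + 34 + 91 = 318.
RTLX = 318 / 6 = 53.0000 ≈ 53.0.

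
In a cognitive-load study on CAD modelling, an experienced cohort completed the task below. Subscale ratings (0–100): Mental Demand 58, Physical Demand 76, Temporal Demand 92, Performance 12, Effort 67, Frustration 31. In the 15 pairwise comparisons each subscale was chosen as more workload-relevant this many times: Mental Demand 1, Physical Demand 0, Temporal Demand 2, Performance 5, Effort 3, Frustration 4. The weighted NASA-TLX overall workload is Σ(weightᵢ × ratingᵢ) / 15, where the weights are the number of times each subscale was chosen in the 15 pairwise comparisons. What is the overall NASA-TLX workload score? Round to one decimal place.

41.8

The tallies are the weights (they sum to 15).
Weighted sum = 1·58 + 0·76 + 2·92 + 5·12 + 3·67 + 4·31
            = 58 + 0 + 184 + 60 + 201 + 124 = 627.
Overall workload = 627 / 15 = 41.8000 ≈ 41.8.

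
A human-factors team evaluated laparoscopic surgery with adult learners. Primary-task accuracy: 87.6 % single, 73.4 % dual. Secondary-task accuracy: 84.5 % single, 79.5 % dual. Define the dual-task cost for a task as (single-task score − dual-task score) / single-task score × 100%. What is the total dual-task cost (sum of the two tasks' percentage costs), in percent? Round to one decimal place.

22.1

Primary cost = (87.6 − 73.4) / 87.6 × 100% = 16.2100%.
Secondary cost = (84.5 − 79.5) / 84.5 × 100% = 5.9172%.
Total = 16.2100% + 5.9172% = 22.1272% ≈ 22.1%.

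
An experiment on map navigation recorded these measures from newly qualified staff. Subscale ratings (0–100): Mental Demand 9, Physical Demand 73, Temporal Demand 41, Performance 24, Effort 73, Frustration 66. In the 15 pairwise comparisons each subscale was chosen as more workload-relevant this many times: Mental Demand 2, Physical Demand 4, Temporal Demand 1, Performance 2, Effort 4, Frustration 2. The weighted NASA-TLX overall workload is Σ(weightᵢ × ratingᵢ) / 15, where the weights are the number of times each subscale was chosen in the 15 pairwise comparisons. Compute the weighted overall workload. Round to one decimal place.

The tallies are the weights (they sum to 15).
Weighted sum = 2·9 + 4·73 + 1·41 + 2·24 + 4·73 + 2·66
            = 18 + 292 + 41 + 48 + 292 + 132 = 823.
Overall workload = 823 / 15 = 54.8667 ≈ 54.9.

54.9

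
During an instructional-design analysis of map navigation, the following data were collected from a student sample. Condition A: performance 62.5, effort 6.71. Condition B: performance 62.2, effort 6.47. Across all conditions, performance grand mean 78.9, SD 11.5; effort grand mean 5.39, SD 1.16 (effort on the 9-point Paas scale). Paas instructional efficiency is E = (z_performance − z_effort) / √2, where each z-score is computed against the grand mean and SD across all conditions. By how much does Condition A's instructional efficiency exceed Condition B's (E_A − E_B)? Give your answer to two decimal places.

-0.13

Condition A: z_P = (62.5 − 78.9)/11.5 = -1.4261; z_E = (6.71 − 5.39)/1.16 = 1.1379; E_A = (-1.4261 − 1.1379)/√2 = -1.8130.
Condition B: z_P = (62.2 − 78.9)/11.5 = -1.4522; z_E = (6.47 − 5.39)/1.16 = 0.9310; E_B = (-1.4522 − 0.9310)/√2 = -1.6852.
E_A − E_B = -1.8130 − (-1.6852) = -0.1278 ≈ -0.13.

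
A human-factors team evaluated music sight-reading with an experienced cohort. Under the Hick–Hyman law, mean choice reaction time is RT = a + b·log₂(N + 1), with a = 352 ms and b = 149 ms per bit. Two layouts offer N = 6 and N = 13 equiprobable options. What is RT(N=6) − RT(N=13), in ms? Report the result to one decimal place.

RT(6) = 352 + 149·log₂(7) = 352 + 149·2.8074 = 770.3026 ms.
RT(13) = 352 + 149·log₂(14) = 352 + 149·3.8074 = 919.3026 ms.
Difference = 770.3026 − 919.3026 = -149.0000 ≈ -149.0 ms.

-149.0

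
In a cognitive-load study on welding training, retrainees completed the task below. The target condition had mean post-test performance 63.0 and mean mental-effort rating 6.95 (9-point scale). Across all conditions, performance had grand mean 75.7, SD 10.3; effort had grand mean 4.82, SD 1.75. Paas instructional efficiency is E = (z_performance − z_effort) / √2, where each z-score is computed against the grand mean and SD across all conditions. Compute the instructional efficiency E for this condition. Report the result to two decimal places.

-1.73

z_performance = (63.0 − 75.7) / 10.3 = -12.7000 / 10.3 = -1.2330.
z_effort = (6.95 − 4.82) / 1.75 = 2.1300 / 1.75 = 1.2171.
z_P − z_E = -1.2330 − 1.2171 = -2.4501.
E = -2.4501 / √2 = -2.4501 / 1.41421 = -1.7325 ≈ -1.73.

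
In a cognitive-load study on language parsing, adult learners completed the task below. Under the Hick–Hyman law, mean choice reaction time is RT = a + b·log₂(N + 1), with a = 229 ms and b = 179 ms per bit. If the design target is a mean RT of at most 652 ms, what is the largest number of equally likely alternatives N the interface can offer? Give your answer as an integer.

4

Set 229 + 179·log₂(N + 1) ≤ 652.
log₂(N + 1) ≤ (652 − 229) / 179 = 2.3631.
N + 1 ≤ 2^2.3631 = 5.1447.
N ≤ 4.1447, so the largest integer N is 4.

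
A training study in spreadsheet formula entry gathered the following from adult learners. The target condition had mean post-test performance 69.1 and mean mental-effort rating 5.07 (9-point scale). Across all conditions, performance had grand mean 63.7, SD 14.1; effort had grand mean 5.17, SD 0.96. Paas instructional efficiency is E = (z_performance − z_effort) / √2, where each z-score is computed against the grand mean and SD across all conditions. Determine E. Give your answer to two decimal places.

0.34

z_performance = (69.1 − 63.7) / 14.1 = 5.4000 / 14.1 = 0.3830.
z_effort = (5.07 − 5.17) / 0.96 = -0.1000 / 0.96 = -0.1042.
z_P − z_E = 0.3830 − (-0.1042) = 0.4872.
E = 0.4872 / √2 = 0.4872 / 1.41421 = 0.3445 ≈ 0.34.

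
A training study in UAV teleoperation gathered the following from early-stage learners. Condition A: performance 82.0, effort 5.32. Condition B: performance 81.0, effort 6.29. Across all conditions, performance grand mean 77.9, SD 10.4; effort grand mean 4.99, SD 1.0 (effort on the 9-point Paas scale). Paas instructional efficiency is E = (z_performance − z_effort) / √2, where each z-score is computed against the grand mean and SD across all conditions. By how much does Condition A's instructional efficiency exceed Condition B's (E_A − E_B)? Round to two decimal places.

0.75

Condition A: z_P = (82.0 − 77.9)/10.4 = 0.3942; z_E = (5.32 − 4.99)/1.0 = 0.3300; E_A = (0.3942 − 0.3300)/√2 = 0.0454.
Condition B: z_P = (81.0 − 77.9)/10.4 = 0.2981; z_E = (6.29 − 4.99)/1.0 = 1.3000; E_B = (0.2981 − 1.3000)/√2 = -0.7085.
E_A − E_B = 0.0454 − (-0.7085) = 0.7539 ≈ 0.75.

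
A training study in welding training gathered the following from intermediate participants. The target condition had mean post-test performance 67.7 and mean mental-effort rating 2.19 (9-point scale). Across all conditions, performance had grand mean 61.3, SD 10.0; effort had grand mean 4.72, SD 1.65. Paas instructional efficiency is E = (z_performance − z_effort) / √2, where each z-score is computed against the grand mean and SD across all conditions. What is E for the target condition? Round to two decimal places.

1.54

z_performance = (67.7 − 61.3) / 10.0 = 6.4000 / 10.0 = 0.6400.
z_effort = (2.19 − 4.72) / 1.65 = -2.5300 / 1.65 = -1.5333.
z_P − z_E = 0.6400 − (-1.5333) = 2.1733.
E = 2.1733 / √2 = 2.1733 / 1.41421 = 1.5368 ≈ 1.54.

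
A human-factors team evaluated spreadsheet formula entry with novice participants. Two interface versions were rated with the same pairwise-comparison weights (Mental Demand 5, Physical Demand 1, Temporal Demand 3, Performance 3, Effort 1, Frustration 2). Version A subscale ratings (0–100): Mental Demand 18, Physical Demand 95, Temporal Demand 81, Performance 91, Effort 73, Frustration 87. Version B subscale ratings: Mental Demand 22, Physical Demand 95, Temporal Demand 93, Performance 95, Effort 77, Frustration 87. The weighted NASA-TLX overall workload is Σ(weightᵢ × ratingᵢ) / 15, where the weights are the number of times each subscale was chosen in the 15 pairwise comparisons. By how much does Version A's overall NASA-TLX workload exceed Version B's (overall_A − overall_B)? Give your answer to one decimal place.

Version A weighted sum = 5·18 + 1·95 + 3·81 + 3·91 + 1·73 + 2·87 = 90 + 95 + 243 + 273 + 73 + 174 = 948; overall_A = 948/15 = 63.2000.
Version B weighted sum = 5·22 + 1·95 + 3·93 + 3·95 + 1·77 + 2·87 = 110 + 95 + 279 + 285 + 77 + 174 = 1020; overall_B = 1020/15 = 68.0000.
Difference = 63.2000 − 68.0000 = -4.8000 ≈ -4.8.

-4.8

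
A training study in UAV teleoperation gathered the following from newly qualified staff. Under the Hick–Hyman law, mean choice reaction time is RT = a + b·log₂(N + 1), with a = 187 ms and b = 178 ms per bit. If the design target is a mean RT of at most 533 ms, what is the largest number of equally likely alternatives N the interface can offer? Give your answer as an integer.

2

Set 187 + 178·log₂(N + 1) ≤ 533.
log₂(N + 1) ≤ (533 − 187) / 178 = 1.9438.
N + 1 ≤ 2^1.9438 = 3.8472.
N ≤ 2.8472, so the largest integer N is 2.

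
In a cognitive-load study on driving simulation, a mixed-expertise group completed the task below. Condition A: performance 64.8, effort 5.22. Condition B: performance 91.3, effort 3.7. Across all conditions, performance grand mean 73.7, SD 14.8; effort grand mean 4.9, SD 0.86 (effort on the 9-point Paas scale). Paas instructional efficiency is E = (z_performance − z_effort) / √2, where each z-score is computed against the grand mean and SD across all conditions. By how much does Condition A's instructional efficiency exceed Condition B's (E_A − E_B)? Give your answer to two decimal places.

-2.52

Condition A: z_P = (64.8 − 73.7)/14.8 = -0.6014; z_E = (5.22 − 4.9)/0.86 = 0.3721; E_A = (-0.6014 − 0.3721)/√2 = -0.6884.
Condition B: z_P = (91.3 − 73.7)/14.8 = 1.1892; z_E = (3.7 − 4.9)/0.86 = -1.3953; E_B = (1.1892 − (-1.3953))/√2 = 1.8275.
E_A − E_B = -0.6884 − 1.8275 = -2.5159 ≈ -2.52.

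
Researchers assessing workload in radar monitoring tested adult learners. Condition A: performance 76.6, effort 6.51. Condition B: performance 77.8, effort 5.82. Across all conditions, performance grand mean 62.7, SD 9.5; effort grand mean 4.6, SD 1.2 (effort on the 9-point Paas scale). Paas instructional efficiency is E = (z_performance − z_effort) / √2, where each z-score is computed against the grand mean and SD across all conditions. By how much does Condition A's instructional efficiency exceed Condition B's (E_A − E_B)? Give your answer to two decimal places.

-0.50

Condition A: z_P = (76.6 − 62.7)/9.5 = 1.4632; z_E = (6.51 − 4.6)/1.2 = 1.5917; E_A = (1.4632 − 1.5917)/√2 = -0.0909.
Condition B: z_P = (77.8 − 62.7)/9.5 = 1.5895; z_E = (5.82 − 4.6)/1.2 = 1.0167; E_B = (1.5895 − 1.0167)/√2 = 0.4050.
E_A − E_B = -0.0909 − 0.4050 = -0.4959 ≈ -0.50.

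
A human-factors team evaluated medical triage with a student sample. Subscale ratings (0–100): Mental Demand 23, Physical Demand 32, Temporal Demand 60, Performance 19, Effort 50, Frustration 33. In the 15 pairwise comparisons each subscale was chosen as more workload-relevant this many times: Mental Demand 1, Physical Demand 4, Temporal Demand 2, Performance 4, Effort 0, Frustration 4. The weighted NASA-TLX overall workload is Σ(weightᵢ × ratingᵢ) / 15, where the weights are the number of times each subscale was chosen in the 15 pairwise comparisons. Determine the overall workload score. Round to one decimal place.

31.9

The tallies are the weights (they sum to 15).
Weighted sum = 1·23 + 4·32 + 2·60 + 4·19 + 0·50 + 4·33
            = 23 + 128 + 120 + 76 + 0 + 132 = 479.
Overall workload = 479 / 15 = 31.9333 ≈ 31.9.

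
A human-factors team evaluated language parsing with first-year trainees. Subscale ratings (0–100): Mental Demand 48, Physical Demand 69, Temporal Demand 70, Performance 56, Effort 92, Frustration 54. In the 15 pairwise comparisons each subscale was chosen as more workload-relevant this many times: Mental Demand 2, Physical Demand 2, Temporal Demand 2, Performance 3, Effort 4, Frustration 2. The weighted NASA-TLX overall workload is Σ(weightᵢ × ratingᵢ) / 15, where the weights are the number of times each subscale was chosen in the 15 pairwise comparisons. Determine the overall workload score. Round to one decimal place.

67.9

The tallies are the weights (they sum to 15).
Weighted sum = 2·48 + 2·69 + 2·70 + 3·56 + 4·92 + 2·54
            = 96 + 138 + 140 + 168 + 368 + 108 = 1018.
Overall workload = 1018 / 15 = 67.8667 ≈ 67.9.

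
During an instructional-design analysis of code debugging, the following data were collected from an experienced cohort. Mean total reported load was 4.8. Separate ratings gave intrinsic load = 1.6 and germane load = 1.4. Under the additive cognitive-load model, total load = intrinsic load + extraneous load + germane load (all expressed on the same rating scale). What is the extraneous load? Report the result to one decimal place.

1.8

extraneous load = total − intrinsic − germane
             = 4.8 − 1.6 − 1.4 = 1.8.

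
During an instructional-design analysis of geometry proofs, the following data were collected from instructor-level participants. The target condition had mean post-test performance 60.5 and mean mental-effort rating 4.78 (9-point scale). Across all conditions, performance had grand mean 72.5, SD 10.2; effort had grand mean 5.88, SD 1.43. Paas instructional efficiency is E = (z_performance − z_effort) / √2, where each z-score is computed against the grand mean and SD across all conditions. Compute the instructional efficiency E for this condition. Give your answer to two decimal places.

z_performance = (60.5 − 72.5) / 10.2 = -12.0000 / 10.2 = -1.1765.
z_effort = (4.78 − 5.88) / 1.43 = -1.1000 / 1.43 = -0.7692.
z_P − z_E = -1.1765 − (-0.7692) = -0.4073.
E = -0.4073 / √2 = -0.4073 / 1.41421 = -0.2880 ≈ -0.29.

-0.29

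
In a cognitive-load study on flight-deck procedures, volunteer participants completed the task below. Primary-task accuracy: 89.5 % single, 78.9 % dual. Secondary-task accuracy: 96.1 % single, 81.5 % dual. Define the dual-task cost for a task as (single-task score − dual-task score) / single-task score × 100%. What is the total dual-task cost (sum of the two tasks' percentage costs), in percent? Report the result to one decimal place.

27.0

Primary cost = (89.5 − 78.9) / 89.5 × 100% = 11.8436%.
Secondary cost = (96.1 − 81.5) / 96.1 × 100% = 15.1925%.
Total = 11.8436% + 15.1925% = 27.0361% ≈ 27.0%.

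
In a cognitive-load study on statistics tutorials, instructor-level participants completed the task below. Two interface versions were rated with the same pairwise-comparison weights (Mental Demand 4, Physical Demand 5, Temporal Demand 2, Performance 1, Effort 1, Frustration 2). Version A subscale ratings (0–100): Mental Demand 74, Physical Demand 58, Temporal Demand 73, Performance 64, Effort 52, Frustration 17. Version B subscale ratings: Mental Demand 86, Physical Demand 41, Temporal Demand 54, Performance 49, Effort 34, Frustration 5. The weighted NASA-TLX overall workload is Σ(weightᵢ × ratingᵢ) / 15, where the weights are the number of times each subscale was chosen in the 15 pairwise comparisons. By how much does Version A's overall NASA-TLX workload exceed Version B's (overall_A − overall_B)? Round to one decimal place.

Version A weighted sum = 4·74 + 5·58 + 2·73 + 1·64 + 1·52 + 2·17 = 296 + 290 + 146 + 64 + 52 + 34 = 882; overall_A = 882/15 = 58.8000.
Version B weighted sum = 4·86 + 5·41 + 2·54 + 1·49 + 1·34 + 2·5 = 344 + 205 + 108 + 49 + 34 + 10 = 750; overall_B = 750/15 = 50.0000.
Difference = 58.8000 − 50.0000 = 8.8000 ≈ 8.8.

8.8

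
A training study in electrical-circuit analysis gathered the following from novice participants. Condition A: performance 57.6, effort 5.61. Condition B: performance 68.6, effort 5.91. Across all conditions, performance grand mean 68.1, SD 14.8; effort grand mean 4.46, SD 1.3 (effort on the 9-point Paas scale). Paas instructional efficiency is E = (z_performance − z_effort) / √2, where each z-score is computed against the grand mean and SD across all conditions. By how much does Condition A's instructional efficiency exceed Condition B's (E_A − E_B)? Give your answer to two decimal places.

Condition A: z_P = (57.6 − 68.1)/14.8 = -0.7095; z_E = (5.61 − 4.46)/1.3 = 0.8846; E_A = (-0.7095 − 0.8846)/√2 = -1.1272.
Condition B: z_P = (68.6 − 68.1)/14.8 = 0.0338; z_E = (5.91 − 4.46)/1.3 = 1.1154; E_B = (0.0338 − 1.1154)/√2 = -0.7648.
E_A − E_B = -1.1272 − (-0.7648) = -0.3624 ≈ -0.36.

-0.36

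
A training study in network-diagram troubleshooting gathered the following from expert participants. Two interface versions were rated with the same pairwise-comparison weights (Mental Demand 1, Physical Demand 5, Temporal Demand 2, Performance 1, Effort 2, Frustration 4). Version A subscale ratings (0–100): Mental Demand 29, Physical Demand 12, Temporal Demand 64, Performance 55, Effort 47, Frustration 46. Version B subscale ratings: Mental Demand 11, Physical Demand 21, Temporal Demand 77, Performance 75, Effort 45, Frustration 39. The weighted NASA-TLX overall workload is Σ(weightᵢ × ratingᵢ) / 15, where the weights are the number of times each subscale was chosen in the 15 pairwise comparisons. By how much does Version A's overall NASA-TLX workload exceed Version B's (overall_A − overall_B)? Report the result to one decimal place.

-2.7

Version A weighted sum = 1·29 + 5·12 + 2·64 + 1·55 + 2·47 + 4·46 = 29 + 60 + 128 + 55 + 94 + 184 = 550; overall_A = 550/15 = 36.6667.
Version B weighted sum = 1·11 + 5·21 + 2·77 + 1·75 + 2·45 + 4·39 = 11 + 105 + 154 + 75 + 90 + 156 = 591; overall_B = 591/15 = 39.4000.
Difference = 36.6667 − 39.4000 = -2.7333 ≈ -2.7.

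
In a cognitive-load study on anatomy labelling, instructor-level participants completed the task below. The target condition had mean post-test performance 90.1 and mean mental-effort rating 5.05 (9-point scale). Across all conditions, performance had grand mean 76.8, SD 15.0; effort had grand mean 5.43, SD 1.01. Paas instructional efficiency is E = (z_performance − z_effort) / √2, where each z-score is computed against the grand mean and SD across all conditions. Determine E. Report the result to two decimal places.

0.89

z_performance = (90.1 − 76.8) / 15.0 = 13.3000 / 15.0 = 0.8867.
z_effort = (5.05 − 5.43) / 1.01 = -0.3800 / 1.01 = -0.3762.
z_P − z_E = 0.8867 − (-0.3762) = 1.2629.
E = 1.2629 / √2 = 1.2629 / 1.41421 = 0.8930 ≈ 0.89.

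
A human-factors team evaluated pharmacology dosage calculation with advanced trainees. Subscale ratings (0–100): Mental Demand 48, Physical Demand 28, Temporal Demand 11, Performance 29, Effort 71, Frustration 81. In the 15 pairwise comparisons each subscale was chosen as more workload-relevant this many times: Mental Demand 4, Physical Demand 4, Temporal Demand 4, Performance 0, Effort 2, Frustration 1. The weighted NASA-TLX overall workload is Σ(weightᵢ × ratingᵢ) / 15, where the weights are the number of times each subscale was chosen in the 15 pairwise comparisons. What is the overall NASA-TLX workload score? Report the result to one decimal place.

The tallies are the weights (they sum to 15).
Weighted sum = 4·48 + 4·28 + 4·11 + 0·29 + 2·71 + 1·81
            = 192 + 112 + 44 + 0 + 142 + 81 = 571.
Overall workload = 571 / 15 = 38.0667 ≈ 38.1.

38.1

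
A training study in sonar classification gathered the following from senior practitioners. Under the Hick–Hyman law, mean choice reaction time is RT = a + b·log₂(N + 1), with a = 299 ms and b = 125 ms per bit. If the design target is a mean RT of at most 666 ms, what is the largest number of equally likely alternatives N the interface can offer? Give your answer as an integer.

Set 299 + 125·log₂(N + 1) ≤ 666.
log₂(N + 1) ≤ (666 − 299) / 125 = 2.9360.
N + 1 ≤ 2^2.9360 = 7.6529.
N ≤ 6.6529, so the largest integer N is 6.

6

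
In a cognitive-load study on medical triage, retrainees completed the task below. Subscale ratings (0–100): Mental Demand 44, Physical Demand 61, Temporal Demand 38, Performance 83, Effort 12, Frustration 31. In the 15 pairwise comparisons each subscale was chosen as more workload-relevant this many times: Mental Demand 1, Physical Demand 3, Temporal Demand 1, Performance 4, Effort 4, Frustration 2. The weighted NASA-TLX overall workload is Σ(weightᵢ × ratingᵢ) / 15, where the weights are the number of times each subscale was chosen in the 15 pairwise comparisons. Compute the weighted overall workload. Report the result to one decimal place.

47.1

The tallies are the weights (they sum to 15).
Weighted sum = 1·44 + 3·61 + 1·38 + 4·83 + 4·12 + 2·31
            = 44 + 183 + 38 + 332 + 48 + 62 = 707.
Overall workload = 707 / 15 = 47.1333 ≈ 47.1.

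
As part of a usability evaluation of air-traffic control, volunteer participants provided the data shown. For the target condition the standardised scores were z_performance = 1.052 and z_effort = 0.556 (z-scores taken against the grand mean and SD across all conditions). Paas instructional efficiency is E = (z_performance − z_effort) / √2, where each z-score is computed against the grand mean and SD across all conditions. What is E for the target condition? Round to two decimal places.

z_P − z_E = 1.052 − 0.556 = 0.4960.
E = 0.4960 / √2 = 0.4960 / 1.41421 = 0.3507 ≈ 0.35.

0.35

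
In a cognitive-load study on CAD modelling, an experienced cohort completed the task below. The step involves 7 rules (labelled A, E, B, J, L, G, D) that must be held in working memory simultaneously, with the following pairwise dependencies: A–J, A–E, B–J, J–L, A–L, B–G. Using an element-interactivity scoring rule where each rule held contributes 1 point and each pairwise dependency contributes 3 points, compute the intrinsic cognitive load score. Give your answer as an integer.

25

Count of rules held simultaneously: 7.
Count of pairwise dependencies listed: 6.
Element contribution: 7 × 1 = 7.
Interaction contribution: 6 × 3 = 18.
Intrinsic load = 7 + 18 = 25.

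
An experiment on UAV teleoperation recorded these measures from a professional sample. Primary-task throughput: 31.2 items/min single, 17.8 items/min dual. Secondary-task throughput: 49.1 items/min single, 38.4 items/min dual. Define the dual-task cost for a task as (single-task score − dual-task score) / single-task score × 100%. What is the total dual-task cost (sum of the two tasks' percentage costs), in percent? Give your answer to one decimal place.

64.7

Primary cost = (31.2 − 17.8) / 31.2 × 100% = 42.9487%.
Secondary cost = (49.1 − 38.4) / 49.1 × 100% = 21.7923%.
Total = 42.9487% + 21.7923% = 64.7410% ≈ 64.7%.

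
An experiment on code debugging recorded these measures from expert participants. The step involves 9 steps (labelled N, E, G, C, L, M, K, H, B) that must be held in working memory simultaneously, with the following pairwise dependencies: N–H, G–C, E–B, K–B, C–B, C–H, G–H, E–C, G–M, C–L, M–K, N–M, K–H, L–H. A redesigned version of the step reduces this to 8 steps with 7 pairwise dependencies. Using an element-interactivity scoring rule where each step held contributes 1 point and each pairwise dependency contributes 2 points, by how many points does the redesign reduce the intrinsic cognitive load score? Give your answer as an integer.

Original: 9 × 1 + 14 × 2 = 9 + 28 = 37.
Redesigned: 8 × 1 + 7 × 2 = 8 + 14 = 22.
Reduction = 37 − 22 = 15.

15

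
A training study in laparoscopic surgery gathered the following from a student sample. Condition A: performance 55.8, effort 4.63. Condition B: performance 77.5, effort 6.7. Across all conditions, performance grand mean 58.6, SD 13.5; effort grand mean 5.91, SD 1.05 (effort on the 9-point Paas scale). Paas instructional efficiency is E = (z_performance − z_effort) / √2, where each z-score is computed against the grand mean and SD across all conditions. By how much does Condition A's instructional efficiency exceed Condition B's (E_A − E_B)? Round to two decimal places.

0.26

Condition A: z_P = (55.8 − 58.6)/13.5 = -0.2074; z_E = (4.63 − 5.91)/1.05 = -1.2190; E_A = (-0.2074 − (-1.2190))/√2 = 0.7153.
Condition B: z_P = (77.5 − 58.6)/13.5 = 1.4000; z_E = (6.7 − 5.91)/1.05 = 0.7524; E_B = (1.4000 − 0.7524)/√2 = 0.4579.
E_A − E_B = 0.7153 − 0.4579 = 0.2574 ≈ 0.26.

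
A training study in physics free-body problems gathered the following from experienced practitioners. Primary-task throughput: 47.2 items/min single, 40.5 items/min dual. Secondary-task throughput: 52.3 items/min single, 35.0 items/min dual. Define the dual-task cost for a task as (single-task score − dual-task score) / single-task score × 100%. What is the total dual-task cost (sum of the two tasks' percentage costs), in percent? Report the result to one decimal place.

47.3

Primary cost = (47.2 − 40.5) / 47.2 × 100% = 14.1949%.
Secondary cost = (52.3 − 35.0) / 52.3 × 100% = 33.0784%.
Total = 14.1949% + 33.0784% = 47.2733% ≈ 47.3%.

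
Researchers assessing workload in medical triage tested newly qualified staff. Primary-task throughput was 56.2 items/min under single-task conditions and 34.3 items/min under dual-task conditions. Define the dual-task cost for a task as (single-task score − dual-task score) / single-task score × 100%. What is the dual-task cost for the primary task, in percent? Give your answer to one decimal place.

Cost = (56.2 − 34.3) / 56.2 × 100%
     = 21.9000 / 56.2 × 100% = 38.9680%.
≈ 39.0%.

39.0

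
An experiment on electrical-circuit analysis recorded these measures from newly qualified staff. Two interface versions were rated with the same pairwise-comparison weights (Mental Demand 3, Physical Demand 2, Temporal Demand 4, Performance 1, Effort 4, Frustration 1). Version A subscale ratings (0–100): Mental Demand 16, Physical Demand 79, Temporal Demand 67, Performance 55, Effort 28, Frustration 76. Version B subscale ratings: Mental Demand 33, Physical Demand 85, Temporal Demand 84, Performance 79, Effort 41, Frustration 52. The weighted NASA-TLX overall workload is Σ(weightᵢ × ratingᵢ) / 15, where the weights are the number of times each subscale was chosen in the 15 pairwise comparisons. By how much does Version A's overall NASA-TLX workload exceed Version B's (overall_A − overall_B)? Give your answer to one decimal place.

Version A weighted sum = 3·16 + 2·79 + 4·67 + 1·55 + 4·28 + 1·76 = 48 + 158 + 268 + 55 + 112 + 76 = 717; overall_A = 717/15 = 47.8000.
Version B weighted sum = 3·33 + 2·85 + 4·84 + 1·79 + 4·41 + 1·52 = 99 + 170 + 336 + 79 + 164 + 52 = 900; overall_B = 900/15 = 60.0000.
Difference = 47.8000 − 60.0000 = -12.2000 ≈ -12.2.

-12.2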